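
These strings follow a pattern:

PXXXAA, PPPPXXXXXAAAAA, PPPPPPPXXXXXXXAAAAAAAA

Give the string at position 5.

The n-th term is 3n-2 P's then 2n+1 X's then 3n-1 A's (n = 1, 2, …).
At n = 5 the blocks have lengths 13, 11, 14.

PPPPPPPPPPPPPXXXXXXXXXXXAAAAAAAAAAAAAA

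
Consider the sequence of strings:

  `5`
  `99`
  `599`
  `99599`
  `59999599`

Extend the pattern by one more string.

9959959999599

Each term (from the third on) is the two preceding terms concatenated in order: term 3 = 5·99 = 599.
The next term joins 99599 and 59999599.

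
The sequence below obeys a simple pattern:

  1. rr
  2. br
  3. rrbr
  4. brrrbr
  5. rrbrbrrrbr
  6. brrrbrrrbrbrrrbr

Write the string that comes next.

rrbrbrrrbrbrrrbrrrbrbrrrbr

Each term (from the third on) is the two preceding terms concatenated in order: term 3 = rr·br = rrbr.
The next term joins rrbrbrrrbr and brrrbrrrbrbrrrbr.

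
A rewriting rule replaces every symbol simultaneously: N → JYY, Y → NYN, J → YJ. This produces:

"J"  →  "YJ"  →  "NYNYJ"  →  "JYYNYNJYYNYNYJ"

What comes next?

Rewriting the 14 symbols of JYYNYNJYYNYNYJ one by one yields YJ NYN NYN JYY NYN JYY YJ NYN NYN JYY NYN JYY NYN YJ; concatenated:

YJNYNNYNJYYNYNJYYYJNYNNYNJYYNYNJYYNYNYJ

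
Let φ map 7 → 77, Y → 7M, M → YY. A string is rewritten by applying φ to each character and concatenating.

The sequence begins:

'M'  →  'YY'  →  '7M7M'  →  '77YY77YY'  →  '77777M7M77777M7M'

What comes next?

7777777777YY77YY7777777777YY77YY

φ(77777M7M77777M7M) expands symbol-by-symbol to 77 77 77 77 77 YY 77 YY 77 77 77 77 77 YY 77 YY; joining the 16 pieces gives the next term.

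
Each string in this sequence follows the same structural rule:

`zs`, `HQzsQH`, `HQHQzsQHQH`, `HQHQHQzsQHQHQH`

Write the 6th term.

HQHQHQHQHQzsQHQHQHQHQH

Every step adds HQ to the front and QH to the end of the previous string.
From HQHQHQzsQHQHQH, 2 further steps: HQHQHQzsQHQHQH → HQHQHQHQzsQHQHQHQH → (answer).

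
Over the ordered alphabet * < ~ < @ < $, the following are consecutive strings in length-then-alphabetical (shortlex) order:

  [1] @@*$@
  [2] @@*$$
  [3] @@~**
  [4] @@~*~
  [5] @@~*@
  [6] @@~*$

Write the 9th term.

@@~~@

Advancing 3 positions from @@~*$ through @@~*$ → @@~~* → @@~~~ reaches term 9.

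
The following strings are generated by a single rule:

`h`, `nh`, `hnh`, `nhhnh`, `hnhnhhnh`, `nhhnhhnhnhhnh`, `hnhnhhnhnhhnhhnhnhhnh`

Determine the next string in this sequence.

Each term (from the third on) is the two preceding terms concatenated in order: term 3 = h·nh = hnh.
So term 8 is nhhnhhnhnhhnh·hnhnhhnhnhhnhhnhnhhnh.

nhhnhhnhnhhnhhnhnhhnhnhhnhhnhnhhnh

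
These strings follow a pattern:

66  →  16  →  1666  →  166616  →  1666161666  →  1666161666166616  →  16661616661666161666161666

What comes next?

From term 3 onward, concatenate the last term with the second-to-last: 16·66 = 1666, 1666·16 = 166616, …
Continuing: 16661616661666161666161666 · 1666161666166616 gives term 8.

166616166616661616661616661666161666166616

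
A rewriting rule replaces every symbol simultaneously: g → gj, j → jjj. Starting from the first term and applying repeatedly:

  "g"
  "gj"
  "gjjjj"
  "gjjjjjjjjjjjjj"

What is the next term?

gjjjjjjjjjjjjjjjjjjjjjjjjjjjjjjjjjjjjjjjj

Replace each of the 14 characters of gjjjjjjjjjjjjj in place — gj jjj jjj jjj jjj jjj jjj jjj jjj jjj jjj jjj jjj jjj — and concatenate.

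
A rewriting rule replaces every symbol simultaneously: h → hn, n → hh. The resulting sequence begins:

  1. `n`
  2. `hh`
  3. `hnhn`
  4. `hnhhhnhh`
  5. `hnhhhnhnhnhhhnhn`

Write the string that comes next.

hnhhhnhnhnhhhnhhhnhhhnhnhnhhhnhh

Replace each of the 16 characters of hnhhhnhnhnhhhnhn in place — hn hh hn hn hn hh hn hh hn hh hn hn hn hh hn hh — and concatenate.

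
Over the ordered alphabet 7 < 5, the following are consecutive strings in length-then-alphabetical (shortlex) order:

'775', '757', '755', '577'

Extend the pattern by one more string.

Treat 577 as a base-2 numeral over the given alphabet and add one, carrying through any trailing 5's.

575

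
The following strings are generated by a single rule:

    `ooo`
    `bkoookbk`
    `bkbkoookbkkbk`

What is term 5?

Each term wraps the previous one in bk on the left and kbk on the right.
From bkbkoookbkkbk, 2 further steps: bkbkoookbkkbk → bkbkbkoookbkkbkkbk → (answer).

bkbkbkbkoookbkkbkkbkkbk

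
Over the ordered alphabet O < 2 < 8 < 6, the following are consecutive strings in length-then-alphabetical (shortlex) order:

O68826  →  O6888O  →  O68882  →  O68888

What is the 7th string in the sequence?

O68862

Stepping forward 3 times from O68888: O68888 → O68886 → O6886O, then the target.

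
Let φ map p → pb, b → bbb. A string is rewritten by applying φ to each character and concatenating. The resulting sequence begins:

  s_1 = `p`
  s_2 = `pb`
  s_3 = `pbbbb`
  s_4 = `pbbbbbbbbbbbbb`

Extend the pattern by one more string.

pbbbbbbbbbbbbbbbbbbbbbbbbbbbbbbbbbbbbbbbb

φ(pbbbbbbbbbbbbb) expands symbol-by-symbol to pb bbb bbb bbb bbb bbb bbb bbb bbb bbb bbb bbb bbb bbb; joining the 14 pieces gives the next term.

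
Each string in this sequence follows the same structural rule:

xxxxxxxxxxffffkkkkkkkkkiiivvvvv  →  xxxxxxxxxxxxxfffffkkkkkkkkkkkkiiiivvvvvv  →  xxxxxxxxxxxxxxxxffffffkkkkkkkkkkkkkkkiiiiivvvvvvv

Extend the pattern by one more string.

xxxxxxxxxxxxxxxxxxxfffffffkkkkkkkkkkkkkkkkkkiiiiiivvvvvvvv

Term n consists of 3n+1 x's, followed by n+1 f's, followed by 3n k's, followed by n i's, followed by n+2 v's, where the shown terms are n = 3, 4, 5.
At n = 6 the blocks have lengths 19, 7, 18, 6, 8.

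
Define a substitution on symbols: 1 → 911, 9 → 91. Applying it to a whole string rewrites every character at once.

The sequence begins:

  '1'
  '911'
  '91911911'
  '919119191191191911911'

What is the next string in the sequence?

Applying the rule to each of the 21 symbols of 919119191191191911911 gives the pieces 91 911 91 911 911 91 911 91 911 911 91 911 911 91 911 91 911 911 91 911 911, which concatenate to the answer.

9191191911911919119191191191911911919119191191191911911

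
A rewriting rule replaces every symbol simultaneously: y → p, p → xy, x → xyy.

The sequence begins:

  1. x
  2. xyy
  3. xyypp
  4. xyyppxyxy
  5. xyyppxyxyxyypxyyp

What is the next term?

Replace each of the 17 characters of xyyppxyxyxyypxyyp in place — xyy p p xy xy xyy p xyy p xyy p p xy xyy p p xy — and concatenate.

xyyppxyxyxyypxyypxyyppxyxyyppxy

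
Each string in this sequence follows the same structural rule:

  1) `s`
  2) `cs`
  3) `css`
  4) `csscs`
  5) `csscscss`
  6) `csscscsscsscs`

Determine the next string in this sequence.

csscscsscsscscsscscss

Each term (from the third on) is the previous term followed by the one before it: term 3 = cs·s = css.
Continuing: csscscsscsscs · csscscss gives term 7.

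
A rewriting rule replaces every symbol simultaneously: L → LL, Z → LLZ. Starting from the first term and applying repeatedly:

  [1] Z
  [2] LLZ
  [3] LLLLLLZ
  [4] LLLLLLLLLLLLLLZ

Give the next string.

LLLLLLLLLLLLLLLLLLLLLLLLLLLLLLZ

φ(LLLLLLLLLLLLLLZ) expands symbol-by-symbol to LL LL LL LL LL LL LL LL LL LL LL LL LL LL LLZ; joining the 15 pieces gives the next term.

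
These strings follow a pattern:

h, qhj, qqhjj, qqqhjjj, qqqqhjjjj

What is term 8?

qqqqqqqhjjjjjjj

Every step adds q to the front and j to the end of the previous string.
From qqqqhjjjj, 3 further steps: qqqqhjjjj → qqqqqhjjjjj → qqqqqqhjjjjjj → (answer).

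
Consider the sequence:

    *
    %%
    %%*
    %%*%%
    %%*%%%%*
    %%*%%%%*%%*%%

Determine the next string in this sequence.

%%*%%%%*%%*%%%%*%%%%*

From term 3 onward, concatenate the last term with the second-to-last: %%·* = %%*, %%*·%% = %%*%%, …
So term 7 is %%*%%%%*%%*%%·%%*%%%%*.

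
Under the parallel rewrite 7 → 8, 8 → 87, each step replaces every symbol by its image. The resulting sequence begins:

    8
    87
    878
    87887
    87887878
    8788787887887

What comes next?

878878788788787887878

φ(8788787887887) expands symbol-by-symbol to 87 8 87 87 8 87 8 87 87 8 87 87 8; joining the 13 pieces gives the next term.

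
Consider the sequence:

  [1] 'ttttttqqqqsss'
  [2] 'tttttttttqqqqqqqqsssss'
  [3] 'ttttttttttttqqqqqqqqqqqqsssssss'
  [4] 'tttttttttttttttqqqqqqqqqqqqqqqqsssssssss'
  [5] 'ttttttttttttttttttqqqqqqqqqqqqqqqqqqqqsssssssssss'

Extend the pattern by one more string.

Reading off run lengths: t runs 6, 9, 12, 15, 18; q runs 4, 8, 12, 16, 20; s runs 3, 5, 7, 9, 11 — each is linear in n (n = 1, 2, …).
At n = 6 the blocks have lengths 21, 24, 13.

tttttttttttttttttttttqqqqqqqqqqqqqqqqqqqqqqqqsssssssssssss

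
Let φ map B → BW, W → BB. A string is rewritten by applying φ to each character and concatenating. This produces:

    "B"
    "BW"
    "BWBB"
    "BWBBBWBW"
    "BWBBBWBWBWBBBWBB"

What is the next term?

Applying the rule to each of the 16 symbols of BWBBBWBWBWBBBWBB gives the pieces BW BB BW BW BW BB BW BB BW BB BW BW BW BB BW BW, which concatenate to the answer.

BWBBBWBWBWBBBWBBBWBBBWBWBWBBBWBW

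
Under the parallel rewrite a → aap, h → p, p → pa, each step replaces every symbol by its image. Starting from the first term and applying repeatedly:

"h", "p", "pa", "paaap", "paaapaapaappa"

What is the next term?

paaapaapaappaaapaappaaapaappapaaap

Replace each of the 13 characters of paaapaapaappa in place — pa aap aap aap pa aap aap pa aap aap pa pa aap — and concatenate.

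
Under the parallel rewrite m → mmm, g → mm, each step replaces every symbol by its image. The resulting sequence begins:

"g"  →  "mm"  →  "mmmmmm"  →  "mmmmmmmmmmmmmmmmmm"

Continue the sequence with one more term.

Rewriting the 18 symbols of mmmmmmmmmmmmmmmmmm one by one yields mmm mmm mmm mmm mmm mmm mmm mmm mmm mmm mmm mmm mmm mmm mmm mmm mmm mmm; concatenated:

mmmmmmmmmmmmmmmmmmmmmmmmmmmmmmmmmmmmmmmmmmmmmmmmmmmmmm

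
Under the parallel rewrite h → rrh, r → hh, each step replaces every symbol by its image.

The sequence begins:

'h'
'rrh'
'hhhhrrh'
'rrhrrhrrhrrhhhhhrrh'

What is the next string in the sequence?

Rewriting the 19 symbols of rrhrrhrrhrrhhhhhrrh one by one yields hh hh rrh hh hh rrh hh hh rrh hh hh rrh rrh rrh rrh rrh hh hh rrh; concatenated:

hhhhrrhhhhhrrhhhhhrrhhhhhrrhrrhrrhrrhrrhhhhhrrh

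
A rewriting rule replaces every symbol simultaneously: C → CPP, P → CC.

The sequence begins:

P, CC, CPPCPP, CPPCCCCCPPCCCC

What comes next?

Replace each of the 14 characters of CPPCCCCCPPCCCC in place — CPP CC CC CPP CPP CPP CPP CPP CC CC CPP CPP CPP CPP — and concatenate.

CPPCCCCCPPCPPCPPCPPCPPCCCCCPPCPPCPPCPP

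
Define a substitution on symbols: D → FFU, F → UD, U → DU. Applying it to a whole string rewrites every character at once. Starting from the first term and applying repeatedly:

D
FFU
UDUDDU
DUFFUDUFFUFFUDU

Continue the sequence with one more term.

FFUDUUDUDDUFFUDUUDUDDUUDUDDUFFUDU

Applying the rule to each of the 15 symbols of DUFFUDUFFUFFUDU gives the pieces FFU DU UD UD DU FFU DU UD UD DU UD UD DU FFU DU, which concatenate to the answer.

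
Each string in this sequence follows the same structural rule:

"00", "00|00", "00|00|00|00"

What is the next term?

Every step duplicates the string with '|' between the halves.
One more doubling of 00|00|00|00 gives the answer.

00|00|00|00|00|00|00|00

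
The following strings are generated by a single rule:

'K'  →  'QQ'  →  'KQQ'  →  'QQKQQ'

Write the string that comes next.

KQQQQKQQ

This is a Fibonacci-style word recurrence s(k) = s(k−2)·s(k−1): e.g. K·QQ = KQQ.
So term 5 is KQQ·QQKQQ.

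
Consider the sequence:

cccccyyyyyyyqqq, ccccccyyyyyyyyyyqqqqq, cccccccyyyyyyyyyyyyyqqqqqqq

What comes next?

ccccccccyyyyyyyyyyyyyyyyqqqqqqqqq

Each string has the form c^{n+3} y^{3n+1} q^{2n-1}, where the shown terms are n = 2, 3, 4.
Setting n = 5 gives 8, 16, 9 characters in each block.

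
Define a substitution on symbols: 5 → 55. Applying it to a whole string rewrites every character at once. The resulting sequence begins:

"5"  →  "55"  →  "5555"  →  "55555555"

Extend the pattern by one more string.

5555555555555555

Rewriting each symbol of 55555555: 5→55, 5→55, 5→55, 5→55, 5→55, 5→55, 5→55, 5→55, which concatenates to 55 55 55 55 55 55 55 55.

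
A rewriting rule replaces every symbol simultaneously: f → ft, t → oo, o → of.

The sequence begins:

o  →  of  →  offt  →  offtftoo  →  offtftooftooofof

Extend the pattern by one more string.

Rewriting the 16 symbols of offtftooftooofof one by one yields of ft ft oo ft oo of of ft oo of of of ft of ft; concatenated:

offtftooftooofofftooofofofftofft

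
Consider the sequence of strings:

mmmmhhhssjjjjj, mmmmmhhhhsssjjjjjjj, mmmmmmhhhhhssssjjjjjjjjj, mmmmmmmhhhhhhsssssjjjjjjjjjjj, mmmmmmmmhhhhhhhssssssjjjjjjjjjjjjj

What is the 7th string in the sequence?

mmmmmmmmmmhhhhhhhhhssssssssjjjjjjjjjjjjjjjjj

The n-th term is n+2 m's then n+1 h's then n s's then 2n+1 j's, where the shown terms are n = 2, 3, 4, 5, 6.
Setting n = 8 gives 10, 9, 8, 17 characters in each block.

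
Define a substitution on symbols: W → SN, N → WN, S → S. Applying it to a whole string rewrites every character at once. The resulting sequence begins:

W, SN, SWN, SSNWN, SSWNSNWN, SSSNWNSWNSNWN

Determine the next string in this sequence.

Rewriting the 13 symbols of SSSNWNSWNSNWN one by one yields S S S WN SN WN S SN WN S WN SN WN; concatenated:

SSSWNSNWNSSNWNSWNSNWN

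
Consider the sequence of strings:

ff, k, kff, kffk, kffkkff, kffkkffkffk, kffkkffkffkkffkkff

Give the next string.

kffkkffkffkkffkkffkffkkffkffk

Each term (from the third on) is the previous term followed by the one before it: term 3 = k·ff = kff.
Continuing: kffkkffkffkkffkkff · kffkkffkffk gives term 8.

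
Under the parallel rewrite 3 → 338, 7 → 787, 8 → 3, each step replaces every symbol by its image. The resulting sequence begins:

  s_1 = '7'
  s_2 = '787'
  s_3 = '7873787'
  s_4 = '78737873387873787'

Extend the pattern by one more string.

78737873387873787338338378737873387873787

Applying the rule to each of the 17 symbols of 78737873387873787 gives the pieces 787 3 787 338 787 3 787 338 338 3 787 3 787 338 787 3 787, which concatenate to the answer.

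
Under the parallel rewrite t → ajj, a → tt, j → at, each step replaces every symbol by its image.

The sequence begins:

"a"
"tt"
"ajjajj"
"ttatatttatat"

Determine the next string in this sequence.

ajjajjttajjttajjajjajjttajjttajj

Rewriting each symbol of ttatatttatat: t→ajj, t→ajj, a→tt, t→ajj, a→tt, t→ajj, t→ajj, t→ajj, a→tt, t→ajj, a→tt, t→ajj, which concatenates to ajj ajj tt ajj tt ajj ajj ajj tt ajj tt ajj.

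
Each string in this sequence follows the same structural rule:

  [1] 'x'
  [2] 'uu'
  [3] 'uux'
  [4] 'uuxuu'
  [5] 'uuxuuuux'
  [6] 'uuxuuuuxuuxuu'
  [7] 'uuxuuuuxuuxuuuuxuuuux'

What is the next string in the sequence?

uuxuuuuxuuxuuuuxuuuuxuuxuuuuxuuxuu

From term 3 onward, concatenate the last term with the second-to-last: uu·x = uux, uux·uu = uuxuu, …
The next term joins uuxuuuuxuuxuuuuxuuuux and uuxuuuuxuuxuu.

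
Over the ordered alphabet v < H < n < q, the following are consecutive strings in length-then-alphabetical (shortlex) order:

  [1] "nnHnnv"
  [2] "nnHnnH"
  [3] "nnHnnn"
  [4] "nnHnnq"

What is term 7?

Continuing the enumeration 3 steps past nnHnnq: nnHnnq → nnHnqv → nnHnqH → (answer).

nnHnqn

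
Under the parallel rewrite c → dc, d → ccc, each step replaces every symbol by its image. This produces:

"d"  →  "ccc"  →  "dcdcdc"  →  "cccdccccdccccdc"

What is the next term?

Applying the rule to each of the 15 symbols of cccdccccdccccdc gives the pieces dc dc dc ccc dc dc dc dc ccc dc dc dc dc ccc dc, which concatenate to the answer.

dcdcdccccdcdcdcdccccdcdcdcdccccdc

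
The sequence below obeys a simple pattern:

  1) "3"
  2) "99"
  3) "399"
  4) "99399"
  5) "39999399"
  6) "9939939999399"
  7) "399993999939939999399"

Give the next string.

This is a Fibonacci-style word recurrence s(k) = s(k−2)·s(k−1): e.g. 3·99 = 399.
The next term joins 9939939999399 and 399993999939939999399.

9939939999399399993999939939999399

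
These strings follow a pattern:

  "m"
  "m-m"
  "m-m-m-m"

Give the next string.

m-m-m-m-m-m-m-m

Each string is two copies of the previous one joined by '-'.
So the next term is two copies of m-m-m-m with '-' between the halves.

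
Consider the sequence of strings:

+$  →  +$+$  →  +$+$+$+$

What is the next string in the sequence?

+$+$+$+$+$+$+$+$

s(k+1) = s(k)·s(k) — each term doubles the last.
So the next term is two copies of +$+$+$+$.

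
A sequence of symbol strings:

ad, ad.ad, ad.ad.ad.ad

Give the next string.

Each string is two copies of the previous one joined by '.'.
Doubling ad.ad.ad.ad with '.' between the halves:

ad.ad.ad.ad.ad.ad.ad.ad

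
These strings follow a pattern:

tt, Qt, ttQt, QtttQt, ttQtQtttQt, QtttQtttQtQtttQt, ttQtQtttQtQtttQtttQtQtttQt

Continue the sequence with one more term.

QtttQtttQtQtttQtttQtQtttQtQtttQtttQtQtttQt

Each term (from the third on) is the two preceding terms concatenated in order: term 3 = tt·Qt = ttQt.
The next term joins QtttQtttQtQtttQt and ttQtQtttQtQtttQtttQtQtttQt.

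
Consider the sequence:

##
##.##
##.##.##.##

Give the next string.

##.##.##.##.##.##.##.##

s(k+1) = s(k)·.·s(k) — each term doubles the last with '.' between the halves.
One more doubling of ##.##.##.## gives the answer.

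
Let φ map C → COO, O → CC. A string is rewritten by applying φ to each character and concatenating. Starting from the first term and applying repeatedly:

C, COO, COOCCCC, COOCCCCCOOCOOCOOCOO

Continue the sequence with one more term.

COOCCCCCOOCOOCOOCOOCOOCCCCCOOCCCCCOOCCCCCOOCCCC

Replace each of the 19 characters of COOCCCCCOOCOOCOOCOO in place — COO CC CC COO COO COO COO COO CC CC COO CC CC COO CC CC COO CC CC — and concatenate.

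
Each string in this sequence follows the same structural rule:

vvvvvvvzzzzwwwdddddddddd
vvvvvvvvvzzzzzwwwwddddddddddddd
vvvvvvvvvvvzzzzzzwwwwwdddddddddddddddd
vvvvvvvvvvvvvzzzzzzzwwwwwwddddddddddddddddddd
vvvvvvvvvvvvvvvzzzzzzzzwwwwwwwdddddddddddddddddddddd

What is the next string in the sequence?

Reading off run lengths: v runs 7, 9, 11, 13, 15; z runs 4, 5, 6, 7, 8; w runs 3, 4, 5, 6, 7; d runs 10, 13, 16, 19, 22 — each is linear in n, where the shown terms are n = 3, 4, 5, 6, 7.
At n = 8 the blocks have lengths 17, 9, 8, 25.

vvvvvvvvvvvvvvvvvzzzzzzzzzwwwwwwwwddddddddddddddddddddddddd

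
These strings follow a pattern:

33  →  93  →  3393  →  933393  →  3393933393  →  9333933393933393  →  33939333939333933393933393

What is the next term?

933393339393339333939333939333933393933393

This is a Fibonacci-style word recurrence s(k) = s(k−2)·s(k−1): e.g. 33·93 = 3393.
Continuing: 9333933393933393 · 33939333939333933393933393 gives term 8.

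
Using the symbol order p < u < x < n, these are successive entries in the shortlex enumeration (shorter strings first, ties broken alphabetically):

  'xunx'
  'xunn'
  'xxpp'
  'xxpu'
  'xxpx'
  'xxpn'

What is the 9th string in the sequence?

xxux

Stepping forward 3 times from xxpn: xxpn → xxup → xxuu, then the target.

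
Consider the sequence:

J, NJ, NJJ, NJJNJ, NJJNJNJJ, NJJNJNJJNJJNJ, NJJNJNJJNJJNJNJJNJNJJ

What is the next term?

This is a Fibonacci-style word recurrence s(k) = s(k−1)·s(k−2): e.g. NJ·J = NJJ.
The next term joins NJJNJNJJNJJNJNJJNJNJJ and NJJNJNJJNJJNJ.

NJJNJNJJNJJNJNJJNJNJJNJJNJNJJNJJNJ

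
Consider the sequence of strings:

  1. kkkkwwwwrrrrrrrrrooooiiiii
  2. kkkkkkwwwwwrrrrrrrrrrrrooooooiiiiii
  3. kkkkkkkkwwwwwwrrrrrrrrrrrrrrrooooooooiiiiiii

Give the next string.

kkkkkkkkkkwwwwwwwrrrrrrrrrrrrrrrrrrooooooooooiiiiiiii

Term n consists of 2n k's, followed by n+2 w's, followed by 3n+3 r's, followed by 2n o's, followed by n+3 i's, where the shown terms are n = 2, 3, 4.
For the next term, n = 5, so the run lengths are 10, 7, 18, 10, 8.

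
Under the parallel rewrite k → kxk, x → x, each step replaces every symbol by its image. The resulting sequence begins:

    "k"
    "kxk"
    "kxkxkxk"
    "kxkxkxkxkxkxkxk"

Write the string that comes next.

kxkxkxkxkxkxkxkxkxkxkxkxkxkxkxk

Replace each of the 15 characters of kxkxkxkxkxkxkxk in place — kxk x kxk x kxk x kxk x kxk x kxk x kxk x kxk — and concatenate.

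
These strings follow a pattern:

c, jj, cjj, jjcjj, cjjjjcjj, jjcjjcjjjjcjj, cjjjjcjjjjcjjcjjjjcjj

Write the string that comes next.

jjcjjcjjjjcjjcjjjjcjjjjcjjcjjjjcjj

This is a Fibonacci-style word recurrence s(k) = s(k−2)·s(k−1): e.g. c·jj = cjj.
The next term joins jjcjjcjjjjcjj and cjjjjcjjjjcjjcjjjjcjj.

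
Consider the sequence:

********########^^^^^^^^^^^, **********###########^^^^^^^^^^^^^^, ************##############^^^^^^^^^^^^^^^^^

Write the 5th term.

****************####################^^^^^^^^^^^^^^^^^^^^^^^

Reading off run lengths: * runs 8, 10, 12; # runs 8, 11, 14; ^ runs 11, 14, 17 — each is linear in n, where the shown terms are n = 3, 4, 5.
For term 5, n = 7, so the run lengths are 16, 20, 23.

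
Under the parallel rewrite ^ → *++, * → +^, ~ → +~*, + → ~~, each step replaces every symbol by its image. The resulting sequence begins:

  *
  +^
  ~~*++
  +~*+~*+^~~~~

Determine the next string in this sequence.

Expanding +~*+~*+^~~~~: +→~~, ~→+~*, *→+^, +→~~, ~→+~*, *→+^, +→~~, ^→*++, ~→+~*, ~→+~*, ~→+~*, ~→+~*. Concatenated: ~~ +~* +^ ~~ +~* +^ ~~ *++ +~* +~* +~* +~*.

~~+~*+^~~+~*+^~~*+++~*+~*+~*+~*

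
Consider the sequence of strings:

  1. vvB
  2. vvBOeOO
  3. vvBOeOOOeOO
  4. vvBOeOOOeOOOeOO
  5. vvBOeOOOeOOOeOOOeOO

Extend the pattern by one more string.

The strings grow by a fixed suffix OeOO each time.
One more step from vvBOeOOOeOOOeOOOeOO gives the answer.

vvBOeOOOeOOOeOOOeOOOeOO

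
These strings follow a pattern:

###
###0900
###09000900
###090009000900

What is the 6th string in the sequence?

Each term is the previous one with 0900 appended.
From ###090009000900, 2 further steps: ###090009000900 → ###0900090009000900 → (answer).

###09000900090009000900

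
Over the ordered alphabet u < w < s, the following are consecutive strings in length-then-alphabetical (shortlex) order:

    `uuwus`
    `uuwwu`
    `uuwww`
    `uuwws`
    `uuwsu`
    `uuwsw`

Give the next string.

uuwss

Treat uuwsw as a base-3 numeral over the given alphabet and add one, carrying through any trailing s's.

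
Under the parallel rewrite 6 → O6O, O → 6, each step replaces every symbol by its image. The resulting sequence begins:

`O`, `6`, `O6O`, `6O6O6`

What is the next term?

Apply φ to 6O6O6 symbol by symbol: 6→O6O, O→6, 6→O6O, O→6, 6→O6O; joined: O6O 6 O6O 6 O6O.

O6O6O6O6O6O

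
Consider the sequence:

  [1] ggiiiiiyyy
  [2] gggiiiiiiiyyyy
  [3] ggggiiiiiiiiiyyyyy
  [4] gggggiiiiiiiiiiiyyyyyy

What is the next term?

ggggggiiiiiiiiiiiiiyyyyyyy

Each string has the form g^{n} i^{2n+1} y^{n+1}, where the shown terms are n = 2, 3, 4, 5.
At n = 6 the blocks have lengths 6, 13, 7.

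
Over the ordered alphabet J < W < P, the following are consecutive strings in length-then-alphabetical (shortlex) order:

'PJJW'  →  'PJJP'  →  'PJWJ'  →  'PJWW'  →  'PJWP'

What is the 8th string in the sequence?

Advancing 3 positions from PJWP through PJWP → PJPJ → PJPW reaches term 8.

PJPP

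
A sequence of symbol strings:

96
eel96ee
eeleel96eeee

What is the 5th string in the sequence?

Every step adds eel to the front and ee to the end of the previous string.
From eeleel96eeee, 2 further steps: eeleel96eeee → eeleeleel96eeeeee → (answer).

eeleeleeleel96eeeeeeee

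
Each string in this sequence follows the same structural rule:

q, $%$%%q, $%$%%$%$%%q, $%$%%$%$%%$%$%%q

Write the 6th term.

$%$%%$%$%%$%$%%$%$%%$%$%%q

Every step adds $%$%% at the front: s(k+1) = $%$%%·s(k).
From $%$%%$%$%%$%$%%q, 2 further steps: $%$%%$%$%%$%$%%q → $%$%%$%$%%$%$%%$%$%%q → (answer).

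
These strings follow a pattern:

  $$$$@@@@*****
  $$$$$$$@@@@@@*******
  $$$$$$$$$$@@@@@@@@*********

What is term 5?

$$$$$$$$$$$$$$$$@@@@@@@@@@@@*************

Reading off run lengths: $ runs 4, 7, 10; @ runs 4, 6, 8; * runs 5, 7, 9 — each is linear in n, where the shown terms are n = 2, 3, 4.
At n = 6 the blocks have lengths 16, 12, 13.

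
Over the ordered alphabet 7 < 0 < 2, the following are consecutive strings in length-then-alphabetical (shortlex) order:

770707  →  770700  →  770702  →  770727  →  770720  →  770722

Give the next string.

770077

The successor of 770722 increments the rightmost position that isn't already 2 and resets every position after it to 7.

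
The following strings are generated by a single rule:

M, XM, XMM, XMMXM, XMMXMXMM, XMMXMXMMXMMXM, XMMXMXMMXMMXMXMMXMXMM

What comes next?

XMMXMXMMXMMXMXMMXMXMMXMMXMXMMXMMXM

Each term (from the third on) is the previous term followed by the one before it: term 3 = XM·M = XMM.
The next term joins XMMXMXMMXMMXMXMMXMXMM and XMMXMXMMXMMXM.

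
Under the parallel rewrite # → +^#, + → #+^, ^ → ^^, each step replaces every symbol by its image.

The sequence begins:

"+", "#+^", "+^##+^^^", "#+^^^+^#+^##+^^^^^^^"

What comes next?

φ(#+^^^+^#+^##+^^^^^^^) expands symbol-by-symbol to +^# #+^ ^^ ^^ ^^ #+^ ^^ +^# #+^ ^^ +^# +^# #+^ ^^ ^^ ^^ ^^ ^^ ^^ ^^; joining the 20 pieces gives the next term.

+^##+^^^^^^^#+^^^+^##+^^^+^#+^##+^^^^^^^^^^^^^^^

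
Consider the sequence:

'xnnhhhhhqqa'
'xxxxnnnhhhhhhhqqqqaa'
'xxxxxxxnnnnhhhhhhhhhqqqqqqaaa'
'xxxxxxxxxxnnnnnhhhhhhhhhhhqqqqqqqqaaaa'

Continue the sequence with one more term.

Reading off run lengths: x runs 1, 4, 7, 10; n runs 2, 3, 4, 5; h runs 5, 7, 9, 11; q runs 2, 4, 6, 8; a runs 1, 2, 3, 4 — each is linear in n (n = 1, 2, …).
At n = 5 the blocks have lengths 13, 6, 13, 10, 5.

xxxxxxxxxxxxxnnnnnnhhhhhhhhhhhhhqqqqqqqqqqaaaaa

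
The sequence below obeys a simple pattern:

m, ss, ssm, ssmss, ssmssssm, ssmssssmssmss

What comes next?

ssmssssmssmssssmssssm

Each term (from the third on) is the previous term followed by the one before it: term 3 = ss·m = ssm.
The next term joins ssmssssmssmss and ssmssssm.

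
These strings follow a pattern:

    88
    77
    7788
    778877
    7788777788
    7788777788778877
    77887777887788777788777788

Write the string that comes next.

778877778877887777887777887788777788778877

This is a Fibonacci-style word recurrence s(k) = s(k−1)·s(k−2): e.g. 77·88 = 7788.
So term 8 is 77887777887788777788777788·7788777788778877.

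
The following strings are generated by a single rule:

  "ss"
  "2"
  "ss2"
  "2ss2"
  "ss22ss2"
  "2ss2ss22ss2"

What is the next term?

From term 3 onward, concatenate the second-to-last term with the last: ss·2 = ss2, 2·ss2 = 2ss2, …
So term 7 is ss22ss2·2ss2ss22ss2.

ss22ss22ss2ss22ss2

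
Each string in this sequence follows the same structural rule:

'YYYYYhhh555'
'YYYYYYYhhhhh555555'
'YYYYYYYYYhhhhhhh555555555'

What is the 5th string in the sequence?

YYYYYYYYYYYYYhhhhhhhhhhh555555555555555

Each string has the form Y^{2n+3} h^{2n+1} 5^{3n} (n = 1, 2, …).
At n = 5 the blocks have lengths 13, 11, 15.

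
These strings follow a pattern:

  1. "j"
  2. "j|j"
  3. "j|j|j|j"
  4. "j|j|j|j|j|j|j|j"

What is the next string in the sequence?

j|j|j|j|j|j|j|j|j|j|j|j|j|j|j|j

Each string is two copies of the previous one joined by '|'.
One more doubling of j|j|j|j|j|j|j|j gives the answer.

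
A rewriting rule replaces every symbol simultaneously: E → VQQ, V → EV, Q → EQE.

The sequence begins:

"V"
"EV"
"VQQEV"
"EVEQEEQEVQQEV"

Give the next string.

Rewriting the 13 symbols of EVEQEEQEVQQEV one by one yields VQQ EV VQQ EQE VQQ VQQ EQE VQQ EV EQE EQE VQQ EV; concatenated:

VQQEVVQQEQEVQQVQQEQEVQQEVEQEEQEVQQEV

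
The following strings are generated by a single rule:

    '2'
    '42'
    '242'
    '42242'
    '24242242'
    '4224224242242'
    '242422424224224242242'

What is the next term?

4224224242242242422424224224242242

This is a Fibonacci-style word recurrence s(k) = s(k−2)·s(k−1): e.g. 2·42 = 242.
So term 8 is 4224224242242·242422424224224242242.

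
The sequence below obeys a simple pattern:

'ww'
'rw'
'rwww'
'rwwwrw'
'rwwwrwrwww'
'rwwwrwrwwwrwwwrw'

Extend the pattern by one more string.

rwwwrwrwwwrwwwrwrwwwrwrwww

This is a Fibonacci-style word recurrence s(k) = s(k−1)·s(k−2): e.g. rw·ww = rwww.
The next term joins rwwwrwrwwwrwwwrw and rwwwrwrwww.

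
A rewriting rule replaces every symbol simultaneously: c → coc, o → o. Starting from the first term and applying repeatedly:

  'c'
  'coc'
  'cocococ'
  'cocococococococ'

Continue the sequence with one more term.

Applying the rule to each of the 15 symbols of cocococococococ gives the pieces coc o coc o coc o coc o coc o coc o coc o coc, which concatenate to the answer.

cocococococococococococococococ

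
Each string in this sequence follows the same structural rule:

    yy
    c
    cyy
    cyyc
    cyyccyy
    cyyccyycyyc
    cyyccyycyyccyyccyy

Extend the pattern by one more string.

cyyccyycyyccyyccyycyyccyycyyc

Each term (from the third on) is the previous term followed by the one before it: term 3 = c·yy = cyy.
The next term joins cyyccyycyyccyyccyy and cyyccyycyyc.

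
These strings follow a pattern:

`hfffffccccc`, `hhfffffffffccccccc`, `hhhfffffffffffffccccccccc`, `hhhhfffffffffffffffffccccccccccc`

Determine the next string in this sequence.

Each string has the form h^{n} f^{4n+1} c^{2n+3} (n = 1, 2, …).
At n = 5 the blocks have lengths 5, 21, 13.

hhhhhfffffffffffffffffffffccccccccccccc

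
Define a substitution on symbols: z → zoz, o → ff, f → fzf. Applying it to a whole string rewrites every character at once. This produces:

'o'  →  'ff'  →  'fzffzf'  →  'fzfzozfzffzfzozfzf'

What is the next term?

fzfzozfzfzozffzozfzfzozfzffzfzozfzfzozffzozfzfzozfzf

Applying the rule to each of the 18 symbols of fzfzozfzffzfzozfzf gives the pieces fzf zoz fzf zoz ff zoz fzf zoz fzf fzf zoz fzf zoz ff zoz fzf zoz fzf, which concatenate to the answer.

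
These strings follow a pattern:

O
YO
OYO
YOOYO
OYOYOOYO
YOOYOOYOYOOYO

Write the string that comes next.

OYOYOOYOYOOYOOYOYOOYO

This is a Fibonacci-style word recurrence s(k) = s(k−2)·s(k−1): e.g. O·YO = OYO.
The next term joins OYOYOOYO and YOOYOOYOYOOYO.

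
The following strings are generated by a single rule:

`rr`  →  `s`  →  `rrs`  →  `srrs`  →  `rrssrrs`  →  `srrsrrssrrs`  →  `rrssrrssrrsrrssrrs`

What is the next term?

This is a Fibonacci-style word recurrence s(k) = s(k−2)·s(k−1): e.g. rr·s = rrs.
The next term joins srrsrrssrrs and rrssrrssrrsrrssrrs.

srrsrrssrrsrrssrrssrrsrrssrrs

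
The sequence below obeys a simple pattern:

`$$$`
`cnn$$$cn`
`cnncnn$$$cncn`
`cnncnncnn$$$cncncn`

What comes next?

cnncnncnncnn$$$cncncncn

Each term wraps the previous one in cnn on the left and cn on the right.
One more step from cnncnncnn$$$cncncn gives the answer.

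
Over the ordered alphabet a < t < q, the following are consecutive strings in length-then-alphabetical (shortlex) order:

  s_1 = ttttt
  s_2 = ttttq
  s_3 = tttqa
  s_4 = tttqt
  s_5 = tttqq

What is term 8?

ttqaq

Stepping forward 3 times from tttqq: tttqq → ttqaa → ttqat, then the target.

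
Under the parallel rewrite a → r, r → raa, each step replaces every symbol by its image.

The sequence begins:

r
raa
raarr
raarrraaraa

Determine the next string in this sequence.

Apply φ to raarrraaraa symbol by symbol: r→raa, a→r, a→r, r→raa, r→raa, r→raa, a→r, a→r, r→raa, a→r, a→r; joined: raa r r raa raa raa r r raa r r.

raarrraaraaraarrraarr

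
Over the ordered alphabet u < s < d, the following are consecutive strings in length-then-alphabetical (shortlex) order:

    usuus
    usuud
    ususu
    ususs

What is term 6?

usudu

Stepping forward 2 times from ususs: ususs → ususd, then the target.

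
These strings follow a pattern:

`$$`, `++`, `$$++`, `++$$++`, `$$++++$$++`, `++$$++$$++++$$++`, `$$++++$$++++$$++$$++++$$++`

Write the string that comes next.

Each term (from the third on) is the two preceding terms concatenated in order: term 3 = $$·++ = $$++.
So term 8 is ++$$++$$++++$$++·$$++++$$++++$$++$$++++$$++.

++$$++$$++++$$++$$++++$$++++$$++$$++++$$++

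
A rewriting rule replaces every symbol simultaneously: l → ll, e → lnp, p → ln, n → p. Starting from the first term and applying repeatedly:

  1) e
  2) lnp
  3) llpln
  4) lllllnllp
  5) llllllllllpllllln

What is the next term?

lllllllllllllllllllllnllllllllllp

Applying the rule to each of the 17 symbols of llllllllllpllllln gives the pieces ll ll ll ll ll ll ll ll ll ll ln ll ll ll ll ll p, which concatenate to the answer.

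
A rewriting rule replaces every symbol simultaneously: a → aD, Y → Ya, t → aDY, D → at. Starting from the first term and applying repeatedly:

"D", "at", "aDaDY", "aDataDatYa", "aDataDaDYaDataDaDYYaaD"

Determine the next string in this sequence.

Rewriting the 22 symbols of aDataDaDYaDataDaDYYaaD one by one yields aD at aD aDY aD at aD at Ya aD at aD aDY aD at aD at Ya Ya aD aD at; concatenated:

aDataDaDYaDataDatYaaDataDaDYaDataDatYaYaaDaDat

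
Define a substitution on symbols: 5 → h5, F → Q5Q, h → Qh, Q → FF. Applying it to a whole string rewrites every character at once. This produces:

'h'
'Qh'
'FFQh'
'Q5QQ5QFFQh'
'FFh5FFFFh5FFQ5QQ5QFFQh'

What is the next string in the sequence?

Applying the rule to each of the 22 symbols of FFh5FFFFh5FFQ5QQ5QFFQh gives the pieces Q5Q Q5Q Qh h5 Q5Q Q5Q Q5Q Q5Q Qh h5 Q5Q Q5Q FF h5 FF FF h5 FF Q5Q Q5Q FF Qh, which concatenate to the answer.

Q5QQ5QQhh5Q5QQ5QQ5QQ5QQhh5Q5QQ5QFFh5FFFFh5FFQ5QQ5QFFQh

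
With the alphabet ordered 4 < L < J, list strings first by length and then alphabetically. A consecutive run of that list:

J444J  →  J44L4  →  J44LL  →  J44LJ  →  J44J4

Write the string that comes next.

The successor of J44J4 increments the rightmost position that isn't already J and resets every position after it to 4.

J44JL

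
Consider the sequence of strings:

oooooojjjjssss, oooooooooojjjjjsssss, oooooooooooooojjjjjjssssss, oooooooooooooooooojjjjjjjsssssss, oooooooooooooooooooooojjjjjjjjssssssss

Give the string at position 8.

Reading off run lengths: o runs 6, 10, 14, 18, 22; j runs 4, 5, 6, 7, 8; s runs 4, 5, 6, 7, 8 — each is linear in n (n = 1, 2, …).
For term 8, n = 8, so the run lengths are 34, 11, 11.

oooooooooooooooooooooooooooooooooojjjjjjjjjjjsssssssssss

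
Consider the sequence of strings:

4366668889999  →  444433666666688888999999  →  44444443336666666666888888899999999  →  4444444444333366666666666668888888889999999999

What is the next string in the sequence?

444444444444433333666666666666666688888888888999999999999

Term n consists of 3n-2 4's, followed by n 3's, followed by 3n+1 6's, followed by 2n+1 8's, followed by 2n+2 9's (n = 1, 2, …).
For the next term, n = 5, so the run lengths are 13, 5, 16, 11, 12.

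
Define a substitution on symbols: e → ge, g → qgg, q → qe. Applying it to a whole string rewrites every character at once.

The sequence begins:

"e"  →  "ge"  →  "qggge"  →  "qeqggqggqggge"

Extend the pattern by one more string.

φ(qeqggqggqggge) expands symbol-by-symbol to qe ge qe qgg qgg qe qgg qgg qe qgg qgg qgg ge; joining the 13 pieces gives the next term.

qegeqeqggqggqeqggqggqeqggqggqggge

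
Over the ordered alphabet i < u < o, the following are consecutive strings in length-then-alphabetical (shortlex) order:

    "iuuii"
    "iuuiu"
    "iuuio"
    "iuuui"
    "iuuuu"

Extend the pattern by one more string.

iuuuo

Find the rightmost character of iuuuu below o, bump it to the next letter, and reset everything to its right to i.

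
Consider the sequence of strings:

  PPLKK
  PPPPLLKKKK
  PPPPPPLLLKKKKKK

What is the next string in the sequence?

PPPPPPPPLLLLKKKKKKKK

Term n consists of 2n P's, followed by n L's, followed by 2n K's (n = 1, 2, …).
For the next term, n = 4, so the run lengths are 8, 4, 8.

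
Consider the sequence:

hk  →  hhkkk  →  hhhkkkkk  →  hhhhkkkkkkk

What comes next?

Each string has the form h^{n} k^{2n-1} (n = 1, 2, …).
For the next term, n = 5, so the run lengths are 5, 9.

hhhhhkkkkkkkkk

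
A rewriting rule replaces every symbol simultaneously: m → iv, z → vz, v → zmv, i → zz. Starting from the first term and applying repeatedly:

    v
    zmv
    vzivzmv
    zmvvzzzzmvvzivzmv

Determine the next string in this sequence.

Replace each of the 17 characters of zmvvzzzzmvvzivzmv in place — vz iv zmv zmv vz vz vz vz iv zmv zmv vz zz zmv vz iv zmv — and concatenate.

vzivzmvzmvvzvzvzvzivzmvzmvvzzzzmvvzivzmv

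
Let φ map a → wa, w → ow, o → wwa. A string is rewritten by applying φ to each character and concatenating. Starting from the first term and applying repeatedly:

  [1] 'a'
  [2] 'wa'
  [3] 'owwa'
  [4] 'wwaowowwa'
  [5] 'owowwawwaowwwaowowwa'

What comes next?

Applying the rule to each of the 20 symbols of owowwawwaowwwaowowwa gives the pieces wwa ow wwa ow ow wa ow ow wa wwa ow ow ow wa wwa ow wwa ow ow wa, which concatenate to the answer.

wwaowwwaowowwaowowwawwaowowowwawwaowwwaowowwa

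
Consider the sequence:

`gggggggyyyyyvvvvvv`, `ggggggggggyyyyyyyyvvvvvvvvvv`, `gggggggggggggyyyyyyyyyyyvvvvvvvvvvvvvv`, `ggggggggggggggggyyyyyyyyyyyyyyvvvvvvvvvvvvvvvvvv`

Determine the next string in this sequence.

gggggggggggggggggggyyyyyyyyyyyyyyyyyvvvvvvvvvvvvvvvvvvvvvv

Term n consists of 3n+1 g's, followed by 3n-1 y's, followed by 4n-2 v's, where the shown terms are n = 2, 3, 4, 5.
Setting n = 6 gives 19, 17, 22 characters in each block.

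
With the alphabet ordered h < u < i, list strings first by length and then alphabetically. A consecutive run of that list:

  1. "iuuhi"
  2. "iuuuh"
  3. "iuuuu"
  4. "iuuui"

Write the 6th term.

Stepping forward 2 times from iuuui: iuuui → iuuih, then the target.

iuuiu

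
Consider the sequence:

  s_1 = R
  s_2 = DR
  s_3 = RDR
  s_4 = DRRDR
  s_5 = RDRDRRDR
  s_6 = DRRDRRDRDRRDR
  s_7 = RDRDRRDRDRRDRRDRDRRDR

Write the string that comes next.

From term 3 onward, concatenate the second-to-last term with the last: R·DR = RDR, DR·RDR = DRRDR, …
So term 8 is DRRDRRDRDRRDR·RDRDRRDRDRRDRRDRDRRDR.

DRRDRRDRDRRDRRDRDRRDRDRRDRRDRDRRDR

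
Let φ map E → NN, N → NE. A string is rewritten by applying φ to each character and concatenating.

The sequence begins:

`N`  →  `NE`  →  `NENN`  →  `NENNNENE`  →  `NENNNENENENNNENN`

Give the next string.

NENNNENENENNNENNNENNNENENENNNENE

Applying the rule to each of the 16 symbols of NENNNENENENNNENN gives the pieces NE NN NE NE NE NN NE NN NE NN NE NE NE NN NE NE, which concatenate to the answer.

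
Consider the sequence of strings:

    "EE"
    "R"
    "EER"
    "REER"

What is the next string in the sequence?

Each term (from the third on) is the two preceding terms concatenated in order: term 3 = EE·R = EER.
Continuing: EER · REER gives term 5.

EERREER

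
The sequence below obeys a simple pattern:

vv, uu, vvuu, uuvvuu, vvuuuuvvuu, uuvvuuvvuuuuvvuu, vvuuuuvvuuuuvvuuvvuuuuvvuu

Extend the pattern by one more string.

From term 3 onward, concatenate the second-to-last term with the last: vv·uu = vvuu, uu·vvuu = uuvvuu, …
The next term joins uuvvuuvvuuuuvvuu and vvuuuuvvuuuuvvuuvvuuuuvvuu.

uuvvuuvvuuuuvvuuvvuuuuvvuuuuvvuuvvuuuuvvuu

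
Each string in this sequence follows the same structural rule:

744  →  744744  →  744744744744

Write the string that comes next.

744744744744744744744744

s(k+1) = s(k)·s(k) — each term doubles the last.
One more doubling of 744744744744 gives the answer.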